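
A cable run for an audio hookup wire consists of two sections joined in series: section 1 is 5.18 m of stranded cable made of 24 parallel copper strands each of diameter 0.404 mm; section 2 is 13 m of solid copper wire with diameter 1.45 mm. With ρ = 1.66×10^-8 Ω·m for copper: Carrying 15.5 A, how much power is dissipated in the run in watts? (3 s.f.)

38.1 W

Section 1: A_strand = π(2.0200e-04)² = 1.282e-07 m²; R₁ = ρL/(N·A_s) = (1.66×10^-8)(5.18)/(24×1.282e-07) = 0.02795 Ω
Section 2: A = π(d/2)² = π(7.2500e-04 m)² = 1.651e-06 m²
R₂ = (1.66×10^-8)(13)/(1.651e-06) = 0.1307 Ω
R = R₁ + R₂ = 0.1586 Ω
P = I²R = (15.5)² × 0.1586 = 38.1 W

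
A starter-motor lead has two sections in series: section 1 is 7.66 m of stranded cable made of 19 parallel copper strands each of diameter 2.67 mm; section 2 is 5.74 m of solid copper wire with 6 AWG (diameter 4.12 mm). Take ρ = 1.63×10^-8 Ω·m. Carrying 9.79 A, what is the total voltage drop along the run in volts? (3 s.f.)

Section 1: A_strand = π(1.3350e-03)² = 5.599e-06 m²; R₁ = ρL/(N·A_s) = (1.63×10^-8)(7.66)/(19×5.599e-06) = 0.001174 Ω
Section 2: A = π(4.12/2 mm)² = π(2.0600e-03 m)² = 1.333e-05 m²
R₂ = (1.63×10^-8)(5.74)/(1.333e-05) = 0.007018 Ω
R = R₁ + R₂ = 0.008192 Ω
V = IR = 9.79 × 0.008192 = 0.0802 V

0.0802 V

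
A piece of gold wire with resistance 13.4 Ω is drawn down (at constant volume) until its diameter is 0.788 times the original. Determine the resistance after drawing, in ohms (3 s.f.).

Volume constant ⇒ L' = L/r² with r = 0.788. R' = ρL'/A' = ρ(L/r²)/(πr²d₀²/4) = R/r⁴.
R' = 2.594 × 13.4 = 34.8 Ω

34.8 Ω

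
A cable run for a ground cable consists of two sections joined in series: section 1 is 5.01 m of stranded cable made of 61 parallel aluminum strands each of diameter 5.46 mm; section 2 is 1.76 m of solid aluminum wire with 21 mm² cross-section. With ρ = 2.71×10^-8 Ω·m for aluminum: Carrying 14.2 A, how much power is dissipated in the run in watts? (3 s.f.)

Section 1: A_strand = π(2.7300e-03)² = 2.341e-05 m²; R₁ = ρL/(N·A_s) = (2.71×10^-8)(5.01)/(61×2.341e-05) = 9.506×10^-5 Ω
Section 2: A = 21 mm² = 2.100e-05 m²
R₂ = (2.71×10^-8)(1.76)/(2.100e-05) = 0.002271 Ω
R = R₁ + R₂ = 0.002366 Ω
P = I²R = (14.2)² × 0.002366 = 0.477 W

0.477 W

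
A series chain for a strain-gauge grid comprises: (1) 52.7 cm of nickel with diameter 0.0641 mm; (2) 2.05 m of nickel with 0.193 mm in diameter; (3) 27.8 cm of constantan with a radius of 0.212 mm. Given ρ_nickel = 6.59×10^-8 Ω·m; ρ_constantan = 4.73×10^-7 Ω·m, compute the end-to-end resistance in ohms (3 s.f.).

Seg 1: A = π(d/2)² = π(3.2050e-05 m)² = 3.227e-09 m²
R_1 = (6.59×10^-8)(0.527)/(3.227e-09) = 10.76 Ω
Seg 2: A = π(d/2)² = π(9.6500e-05 m)² = 2.926e-08 m²
R_2 = (6.59×10^-8)(2.05)/(2.926e-08) = 4.618 Ω
Seg 3: A = πr² = π(2.1200e-04 m)² = 1.412e-07 m²
R_3 = (4.73×10^-7)(0.278)/(1.412e-07) = 0.9313 Ω
R_total = R_1 + R_2 + R_3 = 16.3 Ω

16.3 Ω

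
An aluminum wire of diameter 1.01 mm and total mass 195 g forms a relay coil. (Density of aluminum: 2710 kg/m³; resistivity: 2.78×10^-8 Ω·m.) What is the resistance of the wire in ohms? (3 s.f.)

3.12 Ω

A = π(d/2)² = π(5.0500e-04 m)² = 8.0118e-07 m²
L = m/(density·A) = 0.195/(2710×8.0118e-07) = 89.81 m
R = ρL/A = (2.78×10^-8)(89.81)/(8.0118e-07) = 3.12 Ω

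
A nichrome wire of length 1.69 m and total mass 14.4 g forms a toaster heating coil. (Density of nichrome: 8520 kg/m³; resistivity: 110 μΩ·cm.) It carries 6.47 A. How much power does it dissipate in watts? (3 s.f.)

77.8 W

ρ = 110 μΩ·cm = 1.10×10^-6 Ω·m
A = m/(density·L) = 0.0144/(8520×1.69) = 1.0001e-06 m²
R = ρL/A = (1.10×10^-6)(1.69)/(1.0001e-06) = 1.859 Ω
P = I²R = (6.47)² × 1.859 = 77.8 W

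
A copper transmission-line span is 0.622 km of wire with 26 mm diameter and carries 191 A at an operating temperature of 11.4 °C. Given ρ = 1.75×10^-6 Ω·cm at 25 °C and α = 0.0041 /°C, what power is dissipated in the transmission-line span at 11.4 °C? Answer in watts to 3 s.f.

ρ = 1.75×10^-6 Ω·cm = 1.75×10^-8 Ω·m
A = π(d/2)² = π(1.3000e-02 m)² = 5.309e-04 m²
R₍25₎ = ρL/A = (1.75×10^-8)(622)/(5.309e-04) = 0.0205 Ω
R₍11.4₎ = R₍25₎(1 + αΔT) = 0.0205 × (1 + 0.0041×-13.6) = 0.01936 Ω
P = I²R = (191)² × 0.01936 = 706 W

706 W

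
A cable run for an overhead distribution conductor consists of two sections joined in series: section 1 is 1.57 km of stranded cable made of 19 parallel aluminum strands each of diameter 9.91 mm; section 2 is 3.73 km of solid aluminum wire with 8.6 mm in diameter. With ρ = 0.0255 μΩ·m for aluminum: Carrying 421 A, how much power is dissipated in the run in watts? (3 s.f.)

ρ = 0.0255 μΩ·m = 2.55×10^-8 Ω·m
Section 1: A_strand = π(4.9550e-03)² = 7.713e-05 m²; R₁ = ρL/(N·A_s) = (2.55×10^-8)(1570)/(19×7.713e-05) = 0.02732 Ω
Section 2: A = π(d/2)² = π(4.3000e-03 m)² = 5.809e-05 m²
R₂ = (2.55×10^-8)(3730)/(5.809e-05) = 1.637 Ω
R = R₁ + R₂ = 1.665 Ω
P = I²R = (421)² × 1.665 = 2.95×10^5 W

2.95×10^5 W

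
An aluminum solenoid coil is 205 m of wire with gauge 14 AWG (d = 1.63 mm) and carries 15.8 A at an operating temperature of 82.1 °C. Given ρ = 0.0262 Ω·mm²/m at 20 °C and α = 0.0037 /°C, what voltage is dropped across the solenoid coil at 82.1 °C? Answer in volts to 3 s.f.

50.0 V

ρ = 0.0262 Ω·mm²/m = 2.62×10^-8 Ω·m
A = π(1.63/2 mm)² = π(8.1500e-04 m)² = 2.087e-06 m²
R₍20₎ = ρL/A = (2.62×10^-8)(205)/(2.087e-06) = 2.574 Ω
R₍82.1₎ = R₍20₎(1 + αΔT) = 2.574 × (1 + 0.0037×62.1) = 3.165 Ω
V = IR = 15.8 × 3.165 = 50.0 V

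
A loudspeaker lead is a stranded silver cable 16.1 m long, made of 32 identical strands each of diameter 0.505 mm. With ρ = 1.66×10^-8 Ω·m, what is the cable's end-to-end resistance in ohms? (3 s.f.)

0.0417 Ω

A_strand = π(2.5250e-04 m)² = 2.003e-07 m²
R_strand = ρL/A = (1.66×10^-8)(16.1)/(2.003e-07) = 1.334 Ω
R_total = R_strand/N = 1.334/32 = 0.0417 Ω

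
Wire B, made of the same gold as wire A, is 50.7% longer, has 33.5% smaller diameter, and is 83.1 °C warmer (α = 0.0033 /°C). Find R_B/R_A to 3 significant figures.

4.34

R ∝ ρL/d² with ρ ∝ (1+αΔT), so R_B/R_A = (1 + 50.7/100) × (1 − 33.5/100)⁻² × (1 + 0.0033×83.1)
= 1.507 × 2.261 × 1.274 = 4.34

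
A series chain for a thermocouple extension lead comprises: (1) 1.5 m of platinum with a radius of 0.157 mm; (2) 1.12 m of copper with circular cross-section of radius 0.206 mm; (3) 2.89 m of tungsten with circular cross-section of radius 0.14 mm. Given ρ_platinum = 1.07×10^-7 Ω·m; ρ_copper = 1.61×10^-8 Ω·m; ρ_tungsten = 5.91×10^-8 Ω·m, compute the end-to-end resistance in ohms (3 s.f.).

Seg 1: A = πr² = π(1.5700e-04 m)² = 7.744e-08 m²
R_1 = (1.07×10^-7)(1.5)/(7.744e-08) = 2.073 Ω
Seg 2: A = πr² = π(2.0600e-04 m)² = 1.333e-07 m²
R_2 = (1.61×10^-8)(1.12)/(1.333e-07) = 0.1353 Ω
Seg 3: A = πr² = π(1.4000e-04 m)² = 6.158e-08 m²
R_3 = (5.91×10^-8)(2.89)/(6.158e-08) = 2.774 Ω
R_total = R_1 + R_2 + R_3 = 4.98 Ω

4.98 Ω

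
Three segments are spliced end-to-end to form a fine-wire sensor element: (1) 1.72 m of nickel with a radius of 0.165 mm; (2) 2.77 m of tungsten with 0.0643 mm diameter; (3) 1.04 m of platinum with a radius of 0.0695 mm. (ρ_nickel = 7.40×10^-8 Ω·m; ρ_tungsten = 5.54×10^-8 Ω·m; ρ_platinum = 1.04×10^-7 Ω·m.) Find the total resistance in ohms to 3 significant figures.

55.9 Ω

Seg 1: A = πr² = π(1.6500e-04 m)² = 8.553e-08 m²
R_1 = (7.40×10^-8)(1.72)/(8.553e-08) = 1.488 Ω
Seg 2: A = π(d/2)² = π(3.2150e-05 m)² = 3.247e-09 m²
R_2 = (5.54×10^-8)(2.77)/(3.247e-09) = 47.26 Ω
Seg 3: A = πr² = π(6.9500e-05 m)² = 1.517e-08 m²
R_3 = (1.04×10^-7)(1.04)/(1.517e-08) = 7.128 Ω
R_total = R_1 + R_2 + R_3 = 55.9 Ω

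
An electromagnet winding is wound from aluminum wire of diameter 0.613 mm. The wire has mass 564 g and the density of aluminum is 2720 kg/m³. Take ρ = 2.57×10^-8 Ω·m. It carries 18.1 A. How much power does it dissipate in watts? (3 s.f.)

A = π(d/2)² = π(3.0650e-04 m)² = 2.9513e-07 m²
L = m/(density·A) = 0.564/(2720×2.9513e-07) = 702.6 m
R = ρL/A = (2.57×10^-8)(702.6)/(2.9513e-07) = 61.18 Ω
P = I²R = (18.1)² × 61.18 = 20000 W

20000 W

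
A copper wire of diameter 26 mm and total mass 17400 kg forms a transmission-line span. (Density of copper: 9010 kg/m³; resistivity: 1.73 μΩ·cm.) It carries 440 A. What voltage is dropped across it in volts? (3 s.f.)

ρ = 1.73 μΩ·cm = 1.73×10^-8 Ω·m
A = π(d/2)² = π(1.3000e-02 m)² = 5.3093e-04 m²
L = m/(density·A) = 17400/(9010×5.3093e-04) = 3637 m
R = ρL/A = (1.73×10^-8)(3637)/(5.3093e-04) = 0.1185 Ω
V = IR = 440 × 0.1185 = 52.1 V

52.1 V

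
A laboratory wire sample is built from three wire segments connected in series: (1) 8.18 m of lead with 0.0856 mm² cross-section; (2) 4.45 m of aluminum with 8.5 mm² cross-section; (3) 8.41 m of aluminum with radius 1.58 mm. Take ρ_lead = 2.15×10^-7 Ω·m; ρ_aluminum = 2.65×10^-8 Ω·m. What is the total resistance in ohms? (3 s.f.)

20.6 Ω

Seg 1: A = 0.0856 mm² = 8.560e-08 m²
R_1 = (2.15×10^-7)(8.18)/(8.560e-08) = 20.55 Ω
Seg 2: A = 8.5 mm² = 8.500e-06 m²
R_2 = (2.65×10^-8)(4.45)/(8.500e-06) = 0.01387 Ω
Seg 3: A = πr² = π(1.5800e-03 m)² = 7.843e-06 m²
R_3 = (2.65×10^-8)(8.41)/(7.843e-06) = 0.02842 Ω
R_total = R_1 + R_2 + R_3 = 20.6 Ω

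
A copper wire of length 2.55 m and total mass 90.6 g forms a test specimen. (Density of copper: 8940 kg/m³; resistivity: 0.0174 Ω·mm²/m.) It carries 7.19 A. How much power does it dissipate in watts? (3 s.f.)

0.577 W

ρ = 0.0174 Ω·mm²/m = 1.74×10^-8 Ω·m
A = m/(density·L) = 0.0906/(8940×2.55) = 3.9742e-06 m²
R = ρL/A = (1.74×10^-8)(2.55)/(3.9742e-06) = 0.01116 Ω
P = I²R = (7.19)² × 0.01116 = 0.577 W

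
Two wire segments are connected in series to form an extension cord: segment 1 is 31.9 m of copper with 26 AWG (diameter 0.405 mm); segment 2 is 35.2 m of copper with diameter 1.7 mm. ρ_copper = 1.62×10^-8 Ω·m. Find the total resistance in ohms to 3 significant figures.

4.26 Ω

Segment 1: A = π(0.405/2 mm)² = π(2.0250e-04 m)² = 1.288e-07 m²
R₁ = ρL/A = (1.62×10^-8)(31.9)/(1.288e-07) = 4.011 Ω
Segment 2: A = π(d/2)² = π(8.5000e-04 m)² = 2.270e-06 m²
R₂ = (1.62×10^-8)(35.2)/(2.270e-06) = 0.2512 Ω
R = R₁ + R₂ = 4.26 Ω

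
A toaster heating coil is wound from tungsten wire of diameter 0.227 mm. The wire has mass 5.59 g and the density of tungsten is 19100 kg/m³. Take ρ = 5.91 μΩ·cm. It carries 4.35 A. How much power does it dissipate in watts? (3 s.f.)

ρ = 5.91 μΩ·cm = 5.91×10^-8 Ω·m
A = π(d/2)² = π(1.1350e-04 m)² = 4.0471e-08 m²
L = m/(density·A) = 0.00559/(19100×4.0471e-08) = 7.232 m
R = ρL/A = (5.91×10^-8)(7.232)/(4.0471e-08) = 10.56 Ω
P = I²R = (4.35)² × 10.56 = 200 W

200 W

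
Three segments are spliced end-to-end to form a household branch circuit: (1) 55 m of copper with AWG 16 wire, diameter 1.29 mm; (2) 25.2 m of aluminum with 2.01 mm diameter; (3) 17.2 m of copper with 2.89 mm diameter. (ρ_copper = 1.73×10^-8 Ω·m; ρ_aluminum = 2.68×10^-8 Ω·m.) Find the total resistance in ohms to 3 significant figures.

0.986 Ω

Seg 1: A = π(1.29/2 mm)² = π(6.4500e-04 m)² = 1.307e-06 m²
R_1 = (1.73×10^-8)(55)/(1.307e-06) = 0.728 Ω
Seg 2: A = π(d/2)² = π(1.0050e-03 m)² = 3.173e-06 m²
R_2 = (2.68×10^-8)(25.2)/(3.173e-06) = 0.2128 Ω
Seg 3: A = π(d/2)² = π(1.4450e-03 m)² = 6.560e-06 m²
R_3 = (1.73×10^-8)(17.2)/(6.560e-06) = 0.04536 Ω
R_total = R_1 + R_2 + R_3 = 0.986 Ω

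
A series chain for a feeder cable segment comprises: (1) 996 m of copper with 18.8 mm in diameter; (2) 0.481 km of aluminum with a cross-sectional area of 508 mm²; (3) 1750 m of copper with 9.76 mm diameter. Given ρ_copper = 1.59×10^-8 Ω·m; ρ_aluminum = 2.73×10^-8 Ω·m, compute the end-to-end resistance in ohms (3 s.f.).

0.455 Ω

Seg 1: A = π(d/2)² = π(9.4000e-03 m)² = 2.776e-04 m²
R_1 = (1.59×10^-8)(996)/(2.776e-04) = 0.05705 Ω
Seg 2: A = 508 mm² = 5.080e-04 m²
R_2 = (2.73×10^-8)(481)/(5.080e-04) = 0.02585 Ω
Seg 3: A = π(d/2)² = π(4.8800e-03 m)² = 7.482e-05 m²
R_3 = (1.59×10^-8)(1750)/(7.482e-05) = 0.3719 Ω
R_total = R_1 + R_2 + R_3 = 0.455 Ω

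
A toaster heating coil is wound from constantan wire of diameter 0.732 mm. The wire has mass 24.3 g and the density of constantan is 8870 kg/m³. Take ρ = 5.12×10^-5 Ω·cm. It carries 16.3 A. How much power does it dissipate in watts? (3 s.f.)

ρ = 5.12×10^-5 Ω·cm = 5.12×10^-7 Ω·m
A = π(d/2)² = π(3.6600e-04 m)² = 4.2084e-07 m²
L = m/(density·A) = 0.0243/(8870×4.2084e-07) = 6.51 m
R = ρL/A = (5.12×10^-7)(6.51)/(4.2084e-07) = 7.92 Ω
P = I²R = (16.3)² × 7.92 = 2100 W

2100 W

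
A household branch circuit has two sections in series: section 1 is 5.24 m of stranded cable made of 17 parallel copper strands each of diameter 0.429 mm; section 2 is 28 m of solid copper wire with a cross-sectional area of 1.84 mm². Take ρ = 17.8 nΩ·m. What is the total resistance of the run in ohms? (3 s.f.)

0.309 Ω

ρ = 17.8 nΩ·m = 1.78×10^-8 Ω·m
Section 1: A_strand = π(2.1450e-04)² = 1.445e-07 m²; R₁ = ρL/(N·A_s) = (1.78×10^-8)(5.24)/(17×1.445e-07) = 0.03796 Ω
Section 2: A = 1.84 mm² = 1.840e-06 m²
R₂ = (1.78×10^-8)(28)/(1.840e-06) = 0.2709 Ω
R = R₁ + R₂ = 0.309 Ω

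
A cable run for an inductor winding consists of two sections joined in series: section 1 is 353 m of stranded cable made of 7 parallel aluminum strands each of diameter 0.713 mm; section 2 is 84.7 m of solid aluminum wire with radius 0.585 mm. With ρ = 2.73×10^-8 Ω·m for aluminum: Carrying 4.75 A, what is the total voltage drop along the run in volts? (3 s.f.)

Section 1: A_strand = π(3.5650e-04)² = 3.993e-07 m²; R₁ = ρL/(N·A_s) = (2.73×10^-8)(353)/(7×3.993e-07) = 3.448 Ω
Section 2: A = πr² = π(5.8500e-04 m)² = 1.075e-06 m²
R₂ = (2.73×10^-8)(84.7)/(1.075e-06) = 2.151 Ω
R = R₁ + R₂ = 5.599 Ω
V = IR = 4.75 × 5.599 = 26.6 V

26.6 V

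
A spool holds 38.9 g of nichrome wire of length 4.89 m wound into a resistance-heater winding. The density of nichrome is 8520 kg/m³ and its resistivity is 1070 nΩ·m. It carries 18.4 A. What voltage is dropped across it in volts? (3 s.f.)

103 V

ρ = 1070 nΩ·m = 1.07×10^-6 Ω·m
A = m/(density·L) = 0.0389/(8520×4.89) = 9.3369e-07 m²
R = ρL/A = (1.07×10^-6)(4.89)/(9.3369e-07) = 5.604 Ω
V = IR = 18.4 × 5.604 = 103 V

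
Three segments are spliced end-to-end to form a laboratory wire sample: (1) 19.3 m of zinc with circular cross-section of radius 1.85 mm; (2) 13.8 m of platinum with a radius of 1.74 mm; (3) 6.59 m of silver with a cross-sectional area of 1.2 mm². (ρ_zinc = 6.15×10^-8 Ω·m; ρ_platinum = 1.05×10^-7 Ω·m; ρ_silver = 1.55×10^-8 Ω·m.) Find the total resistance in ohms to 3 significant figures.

Seg 1: A = πr² = π(1.8500e-03 m)² = 1.075e-05 m²
R_1 = (6.15×10^-8)(19.3)/(1.075e-05) = 0.1104 Ω
Seg 2: A = πr² = π(1.7400e-03 m)² = 9.511e-06 m²
R_2 = (1.05×10^-7)(13.8)/(9.511e-06) = 0.1523 Ω
Seg 3: A = 1.2 mm² = 1.200e-06 m²
R_3 = (1.55×10^-8)(6.59)/(1.200e-06) = 0.08512 Ω
R_total = R_1 + R_2 + R_3 = 0.348 Ω

0.348 Ω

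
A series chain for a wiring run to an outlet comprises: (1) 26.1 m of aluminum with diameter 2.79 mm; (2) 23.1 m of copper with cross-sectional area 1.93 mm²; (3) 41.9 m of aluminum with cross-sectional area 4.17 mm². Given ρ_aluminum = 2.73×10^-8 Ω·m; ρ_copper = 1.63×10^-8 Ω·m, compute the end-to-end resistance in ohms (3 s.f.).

0.586 Ω

Seg 1: A = π(d/2)² = π(1.3950e-03 m)² = 6.114e-06 m²
R_1 = (2.73×10^-8)(26.1)/(6.114e-06) = 0.1165 Ω
Seg 2: A = 1.93 mm² = 1.930e-06 m²
R_2 = (1.63×10^-8)(23.1)/(1.930e-06) = 0.1951 Ω
Seg 3: A = 4.17 mm² = 4.170e-06 m²
R_3 = (2.73×10^-8)(41.9)/(4.170e-06) = 0.2743 Ω
R_total = R_1 + R_2 + R_3 = 0.586 Ω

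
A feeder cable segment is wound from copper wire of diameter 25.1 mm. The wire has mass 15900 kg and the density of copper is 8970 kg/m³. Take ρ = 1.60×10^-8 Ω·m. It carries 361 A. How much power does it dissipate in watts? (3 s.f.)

A = π(d/2)² = π(1.2550e-02 m)² = 4.9481e-04 m²
L = m/(density·A) = 15900/(8970×4.9481e-04) = 3582 m
R = ρL/A = (1.60×10^-8)(3582)/(4.9481e-04) = 0.1158 Ω
P = I²R = (361)² × 0.1158 = 15100 W

15100 W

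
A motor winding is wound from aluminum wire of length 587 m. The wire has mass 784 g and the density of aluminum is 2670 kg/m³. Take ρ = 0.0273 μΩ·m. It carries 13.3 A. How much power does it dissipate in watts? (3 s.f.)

5670 W

ρ = 0.0273 μΩ·m = 2.73×10^-8 Ω·m
A = m/(density·L) = 0.784/(2670×587) = 5.0023e-07 m²
R = ρL/A = (2.73×10^-8)(587)/(5.0023e-07) = 32.04 Ω
P = I²R = (13.3)² × 32.04 = 5670 W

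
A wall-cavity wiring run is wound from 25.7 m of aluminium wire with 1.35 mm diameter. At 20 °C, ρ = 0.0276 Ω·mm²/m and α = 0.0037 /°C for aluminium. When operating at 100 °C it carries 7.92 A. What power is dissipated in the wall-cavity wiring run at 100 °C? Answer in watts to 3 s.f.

ρ = 0.0276 Ω·mm²/m = 2.76×10^-8 Ω·m
A = π(d/2)² = π(6.7500e-04 m)² = 1.431e-06 m²
R₍20₎ = ρL/A = (2.76×10^-8)(25.7)/(1.431e-06) = 0.4955 Ω
R₍100₎ = R₍20₎(1 + αΔT) = 0.4955 × (1 + 0.0037×80) = 0.6422 Ω
P = I²R = (7.92)² × 0.6422 = 40.3 W

40.3 W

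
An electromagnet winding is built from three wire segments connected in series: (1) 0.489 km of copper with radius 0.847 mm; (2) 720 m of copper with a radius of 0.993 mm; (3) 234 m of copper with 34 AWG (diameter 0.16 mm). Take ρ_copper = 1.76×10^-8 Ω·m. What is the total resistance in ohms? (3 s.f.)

213 Ω

Seg 1: A = πr² = π(8.4700e-04 m)² = 2.254e-06 m²
R_1 = (1.76×10^-8)(489)/(2.254e-06) = 3.819 Ω
Seg 2: A = πr² = π(9.9300e-04 m)² = 3.098e-06 m²
R_2 = (1.76×10^-8)(720)/(3.098e-06) = 4.091 Ω
Seg 3: A = π(0.16/2 mm)² = π(8.0000e-05 m)² = 2.011e-08 m²
R_3 = (1.76×10^-8)(234)/(2.011e-08) = 204.8 Ω
R_total = R_1 + R_2 + R_3 = 213 Ω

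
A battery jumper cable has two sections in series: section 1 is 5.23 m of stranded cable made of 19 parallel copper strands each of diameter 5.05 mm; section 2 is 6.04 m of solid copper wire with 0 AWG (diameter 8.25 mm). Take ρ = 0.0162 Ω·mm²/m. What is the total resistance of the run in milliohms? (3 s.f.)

ρ = 0.0162 Ω·mm²/m = 1.62×10^-8 Ω·m
Section 1: A_strand = π(2.5250e-03)² = 2.003e-05 m²; R₁ = ρL/(N·A_s) = (1.62×10^-8)(5.23)/(19×2.003e-05) = 2.226×10^-4 Ω
Section 2: A = π(8.25/2 mm)² = π(4.1250e-03 m)² = 5.346e-05 m²
R₂ = (1.62×10^-8)(6.04)/(5.346e-05) = 0.00183 Ω
R = R₁ + R₂ = 2.05 mΩ

2.05 mΩ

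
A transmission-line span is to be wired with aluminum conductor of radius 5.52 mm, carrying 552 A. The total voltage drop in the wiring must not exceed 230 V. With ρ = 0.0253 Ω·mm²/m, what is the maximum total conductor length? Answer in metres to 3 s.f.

ρ = 0.0253 Ω·mm²/m = 2.53×10^-8 Ω·m
A = πr² = π(5.5200e-03 m)² = 9.573e-05 m²
L_max = V_max·A/(1·ρI) = (230)(9.573e-05)/(2.53×10^-8×552) = 1580 m

1580 m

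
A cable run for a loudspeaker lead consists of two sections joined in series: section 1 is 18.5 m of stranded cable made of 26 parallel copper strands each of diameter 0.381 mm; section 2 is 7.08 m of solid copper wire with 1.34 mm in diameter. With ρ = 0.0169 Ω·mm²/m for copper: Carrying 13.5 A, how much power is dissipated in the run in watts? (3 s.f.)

ρ = 0.0169 Ω·mm²/m = 1.69×10^-8 Ω·m
Section 1: A_strand = π(1.9050e-04)² = 1.140e-07 m²; R₁ = ρL/(N·A_s) = (1.69×10^-8)(18.5)/(26×1.140e-07) = 0.1055 Ω
Section 2: A = π(d/2)² = π(6.7000e-04 m)² = 1.410e-06 m²
R₂ = (1.69×10^-8)(7.08)/(1.410e-06) = 0.08484 Ω
R = R₁ + R₂ = 0.1903 Ω
P = I²R = (13.5)² × 0.1903 = 34.7 W

34.7 W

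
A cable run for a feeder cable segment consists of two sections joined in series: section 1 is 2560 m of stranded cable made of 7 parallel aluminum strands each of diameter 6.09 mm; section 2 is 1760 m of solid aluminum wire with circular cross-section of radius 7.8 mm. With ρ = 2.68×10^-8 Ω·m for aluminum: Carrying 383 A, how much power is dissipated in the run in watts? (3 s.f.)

85600 W

Section 1: A_strand = π(3.0450e-03)² = 2.913e-05 m²; R₁ = ρL/(N·A_s) = (2.68×10^-8)(2560)/(7×2.913e-05) = 0.3365 Ω
Section 2: A = πr² = π(7.8000e-03 m)² = 1.911e-04 m²
R₂ = (2.68×10^-8)(1760)/(1.911e-04) = 0.2468 Ω
R = R₁ + R₂ = 0.5833 Ω
P = I²R = (383)² × 0.5833 = 85600 W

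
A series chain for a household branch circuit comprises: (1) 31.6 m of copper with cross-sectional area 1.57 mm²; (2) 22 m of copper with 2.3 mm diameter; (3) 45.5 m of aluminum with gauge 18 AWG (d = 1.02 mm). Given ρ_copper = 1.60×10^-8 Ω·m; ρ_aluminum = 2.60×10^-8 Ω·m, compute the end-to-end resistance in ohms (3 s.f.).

1.85 Ω

Seg 1: A = 1.57 mm² = 1.570e-06 m²
R_1 = (1.60×10^-8)(31.6)/(1.570e-06) = 0.322 Ω
Seg 2: A = π(d/2)² = π(1.1500e-03 m)² = 4.155e-06 m²
R_2 = (1.60×10^-8)(22)/(4.155e-06) = 0.08472 Ω
Seg 3: A = π(1.02/2 mm)² = π(5.1000e-04 m)² = 8.171e-07 m²
R_3 = (2.60×10^-8)(45.5)/(8.171e-07) = 1.448 Ω
R_total = R_1 + R_2 + R_3 = 1.85 Ω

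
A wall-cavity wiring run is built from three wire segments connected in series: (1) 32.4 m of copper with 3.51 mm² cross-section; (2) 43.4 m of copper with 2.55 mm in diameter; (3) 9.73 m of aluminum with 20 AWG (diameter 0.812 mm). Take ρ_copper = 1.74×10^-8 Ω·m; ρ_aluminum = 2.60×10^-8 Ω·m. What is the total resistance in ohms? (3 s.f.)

Seg 1: A = 3.51 mm² = 3.510e-06 m²
R_1 = (1.74×10^-8)(32.4)/(3.510e-06) = 0.1606 Ω
Seg 2: A = π(d/2)² = π(1.2750e-03 m)² = 5.107e-06 m²
R_2 = (1.74×10^-8)(43.4)/(5.107e-06) = 0.1479 Ω
Seg 3: A = π(0.812/2 mm)² = π(4.0600e-04 m)² = 5.178e-07 m²
R_3 = (2.60×10^-8)(9.73)/(5.178e-07) = 0.4885 Ω
R_total = R_1 + R_2 + R_3 = 0.797 Ω

0.797 Ω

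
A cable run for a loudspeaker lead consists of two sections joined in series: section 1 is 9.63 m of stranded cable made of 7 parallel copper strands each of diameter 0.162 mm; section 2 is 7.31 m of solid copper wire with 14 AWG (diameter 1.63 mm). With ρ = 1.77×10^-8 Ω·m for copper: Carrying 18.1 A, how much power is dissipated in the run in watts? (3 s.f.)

407 W

Section 1: A_strand = π(8.1000e-05)² = 2.061e-08 m²; R₁ = ρL/(N·A_s) = (1.77×10^-8)(9.63)/(7×2.061e-08) = 1.181 Ω
Section 2: A = π(1.63/2 mm)² = π(8.1500e-04 m)² = 2.087e-06 m²
R₂ = (1.77×10^-8)(7.31)/(2.087e-06) = 0.062 Ω
R = R₁ + R₂ = 1.243 Ω
P = I²R = (18.1)² × 1.243 = 407 W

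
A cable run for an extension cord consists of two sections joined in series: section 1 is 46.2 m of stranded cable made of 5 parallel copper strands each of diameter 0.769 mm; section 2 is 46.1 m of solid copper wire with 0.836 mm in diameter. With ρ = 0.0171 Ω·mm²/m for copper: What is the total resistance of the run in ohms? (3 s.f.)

1.78 Ω

ρ = 0.0171 Ω·mm²/m = 1.71×10^-8 Ω·m
Section 1: A_strand = π(3.8450e-04)² = 4.645e-07 m²; R₁ = ρL/(N·A_s) = (1.71×10^-8)(46.2)/(5×4.645e-07) = 0.3402 Ω
Section 2: A = π(d/2)² = π(4.1800e-04 m)² = 5.489e-07 m²
R₂ = (1.71×10^-8)(46.1)/(5.489e-07) = 1.436 Ω
R = R₁ + R₂ = 1.78 Ω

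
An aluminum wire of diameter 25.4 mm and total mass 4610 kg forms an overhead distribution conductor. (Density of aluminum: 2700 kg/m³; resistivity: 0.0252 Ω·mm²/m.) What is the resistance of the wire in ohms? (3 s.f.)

0.168 Ω

ρ = 0.0252 Ω·mm²/m = 2.52×10^-8 Ω·m
A = π(d/2)² = π(1.2700e-02 m)² = 5.0671e-04 m²
L = m/(density·A) = 4610/(2700×5.0671e-04) = 3370 m
R = ρL/A = (2.52×10^-8)(3370)/(5.0671e-04) = 0.168 Ω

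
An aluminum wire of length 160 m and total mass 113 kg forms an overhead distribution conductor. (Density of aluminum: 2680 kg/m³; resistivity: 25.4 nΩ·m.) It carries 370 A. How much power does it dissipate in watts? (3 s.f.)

2110 W

ρ = 25.4 nΩ·m = 2.54×10^-8 Ω·m
A = m/(density·L) = 113/(2680×160) = 2.6353e-04 m²
R = ρL/A = (2.54×10^-8)(160)/(2.6353e-04) = 0.01542 Ω
P = I²R = (370)² × 0.01542 = 2110 W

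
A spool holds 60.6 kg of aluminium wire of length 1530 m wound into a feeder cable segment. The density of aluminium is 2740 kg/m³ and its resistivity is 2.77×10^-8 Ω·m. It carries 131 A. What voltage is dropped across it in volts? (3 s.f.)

A = m/(density·L) = 60.6/(2740×1530) = 1.4455e-05 m²
R = ρL/A = (2.77×10^-8)(1530)/(1.4455e-05) = 2.932 Ω
V = IR = 131 × 2.932 = 384 V

384 V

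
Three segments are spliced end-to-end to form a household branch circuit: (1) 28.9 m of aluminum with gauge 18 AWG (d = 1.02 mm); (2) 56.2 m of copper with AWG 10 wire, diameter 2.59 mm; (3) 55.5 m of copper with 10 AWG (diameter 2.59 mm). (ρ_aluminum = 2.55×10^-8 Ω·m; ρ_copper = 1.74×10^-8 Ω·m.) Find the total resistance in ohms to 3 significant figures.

Seg 1: A = π(1.02/2 mm)² = π(5.1000e-04 m)² = 8.171e-07 m²
R_1 = (2.55×10^-8)(28.9)/(8.171e-07) = 0.9019 Ω
Seg 2: A = π(2.59/2 mm)² = π(1.2950e-03 m)² = 5.269e-06 m²
R_2 = (1.74×10^-8)(56.2)/(5.269e-06) = 0.1856 Ω
Seg 3: A = π(2.59/2 mm)² = π(1.2950e-03 m)² = 5.269e-06 m²
R_3 = (1.74×10^-8)(55.5)/(5.269e-06) = 0.1833 Ω
R_total = R_1 + R_2 + R_3 = 1.27 Ω

1.27 Ω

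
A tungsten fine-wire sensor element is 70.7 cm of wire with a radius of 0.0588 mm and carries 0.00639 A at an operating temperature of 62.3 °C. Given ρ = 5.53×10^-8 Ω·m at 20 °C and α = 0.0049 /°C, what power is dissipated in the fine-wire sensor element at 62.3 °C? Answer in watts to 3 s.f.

1.77×10^-4 W

A = πr² = π(5.8800e-05 m)² = 1.086e-08 m²
R₍20₎ = ρL/A = (5.53×10^-8)(0.707)/(1.086e-08) = 3.599 Ω
R₍62.3₎ = R₍20₎(1 + αΔT) = 3.599 × (1 + 0.0049×42.3) = 4.346 Ω
P = I²R = (0.00639)² × 4.346 = 1.77×10^-4 W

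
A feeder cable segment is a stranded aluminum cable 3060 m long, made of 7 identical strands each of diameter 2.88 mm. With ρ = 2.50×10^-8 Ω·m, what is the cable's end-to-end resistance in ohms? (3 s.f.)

1.68 Ω

A_strand = π(1.4400e-03 m)² = 6.514e-06 m²
R_strand = ρL/A = (2.50×10^-8)(3060)/(6.514e-06) = 11.74 Ω
R_total = R_strand/N = 11.74/7 = 1.68 Ω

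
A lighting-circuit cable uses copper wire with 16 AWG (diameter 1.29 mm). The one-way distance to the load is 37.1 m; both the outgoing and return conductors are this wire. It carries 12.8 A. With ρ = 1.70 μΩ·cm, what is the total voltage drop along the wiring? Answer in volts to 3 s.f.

12.4 V

ρ = 1.70 μΩ·cm = 1.70×10^-8 Ω·m
A = π(1.29/2 mm)² = π(6.4500e-04 m)² = 1.307e-06 m²
Total conductor length (both ways) L = 2 × 37.1 = 74.2 m
R = ρL/A = (1.70×10^-8)(74.2)/(1.307e-06) = 0.9651 Ω
V = IR = 12.8 × 0.9651 = 12.4 V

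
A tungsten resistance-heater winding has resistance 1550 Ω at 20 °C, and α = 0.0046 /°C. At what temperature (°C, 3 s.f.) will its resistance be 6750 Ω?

749 °C

R = R₀(1 + α(T − T₀)) ⇒ T = T₀ + (R/R₀ − 1)/α
T = 20 + (6750/1550 − 1)/0.0046 = 20 + (3.355)/0.0046 = 749 °C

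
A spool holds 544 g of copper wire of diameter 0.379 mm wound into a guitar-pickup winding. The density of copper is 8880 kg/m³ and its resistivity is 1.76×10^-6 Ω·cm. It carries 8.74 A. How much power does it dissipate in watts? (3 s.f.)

ρ = 1.76×10^-6 Ω·cm = 1.76×10^-8 Ω·m
A = π(d/2)² = π(1.8950e-04 m)² = 1.1282e-07 m²
L = m/(density·A) = 0.544/(8880×1.1282e-07) = 543 m
R = ρL/A = (1.76×10^-8)(543)/(1.1282e-07) = 84.72 Ω
P = I²R = (8.74)² × 84.72 = 6470 W

6470 W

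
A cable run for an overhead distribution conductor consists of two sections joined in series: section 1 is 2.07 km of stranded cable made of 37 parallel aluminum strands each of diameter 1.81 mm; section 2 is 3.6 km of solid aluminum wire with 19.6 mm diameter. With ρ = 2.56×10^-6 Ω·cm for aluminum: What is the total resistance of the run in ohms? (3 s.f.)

ρ = 2.56×10^-6 Ω·cm = 2.56×10^-8 Ω·m
Section 1: A_strand = π(9.0500e-04)² = 2.573e-06 m²; R₁ = ρL/(N·A_s) = (2.56×10^-8)(2070)/(37×2.573e-06) = 0.5566 Ω
Section 2: A = π(d/2)² = π(9.8000e-03 m)² = 3.017e-04 m²
R₂ = (2.56×10^-8)(3600)/(3.017e-04) = 0.3055 Ω
R = R₁ + R₂ = 0.862 Ω

0.862 Ω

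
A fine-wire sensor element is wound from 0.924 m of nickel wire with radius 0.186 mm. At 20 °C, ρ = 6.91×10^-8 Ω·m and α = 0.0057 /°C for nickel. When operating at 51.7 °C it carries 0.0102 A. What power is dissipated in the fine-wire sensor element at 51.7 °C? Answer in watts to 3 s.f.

A = πr² = π(1.8600e-04 m)² = 1.087e-07 m²
R₍20₎ = ρL/A = (6.91×10^-8)(0.924)/(1.087e-07) = 0.5875 Ω
R₍51.7₎ = R₍20₎(1 + αΔT) = 0.5875 × (1 + 0.0057×31.7) = 0.6936 Ω
P = I²R = (0.0102)² × 0.6936 = 7.22×10^-5 W

7.22×10^-5 W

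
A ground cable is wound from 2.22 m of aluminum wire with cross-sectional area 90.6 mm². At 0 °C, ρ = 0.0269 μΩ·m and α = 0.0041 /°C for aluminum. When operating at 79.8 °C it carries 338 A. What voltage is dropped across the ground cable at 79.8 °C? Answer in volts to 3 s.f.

ρ = 0.0269 μΩ·m = 2.69×10^-8 Ω·m
A = 90.6 mm² = 9.060e-05 m²
R₍0₎ = ρL/A = (2.69×10^-8)(2.22)/(9.060e-05) = 6.591×10^-4 Ω
R₍79.8₎ = R₍0₎(1 + αΔT) = 6.591×10^-4 × (1 + 0.0041×79.8) = 8.748×10^-4 Ω
V = IR = 338 × 8.748×10^-4 = 0.296 V

0.296 V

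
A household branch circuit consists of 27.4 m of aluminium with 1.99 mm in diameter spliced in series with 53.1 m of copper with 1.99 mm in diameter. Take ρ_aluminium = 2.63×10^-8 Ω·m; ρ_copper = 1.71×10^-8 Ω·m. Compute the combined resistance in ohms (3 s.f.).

Segment 1: A = π(d/2)² = π(9.9500e-04 m)² = 3.110e-06 m²
R₁ = ρL/A = (2.63×10^-8)(27.4)/(3.110e-06) = 0.2317 Ω
R₂ = (1.71×10^-8)(53.1)/(3.110e-06) = 0.2919 Ω
R = R₁ + R₂ = 0.524 Ω

0.524 Ω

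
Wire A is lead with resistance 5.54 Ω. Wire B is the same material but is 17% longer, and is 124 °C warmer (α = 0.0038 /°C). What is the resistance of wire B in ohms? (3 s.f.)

R ∝ ρL/d² with ρ ∝ (1+αΔT), so R_B/R_A = (1 + 17/100) × (1 + 0.0038×124)
= 1.17 × 1.471 = 1.721
R_B = 1.721 × 5.54 = 9.54 Ω

9.54 Ω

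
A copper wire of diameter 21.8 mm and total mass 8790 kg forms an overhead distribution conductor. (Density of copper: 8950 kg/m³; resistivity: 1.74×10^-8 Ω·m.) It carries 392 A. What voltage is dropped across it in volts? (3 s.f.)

48.1 V

A = π(d/2)² = π(1.0900e-02 m)² = 3.7325e-04 m²
L = m/(density·A) = 8790/(8950×3.7325e-04) = 2631 m
R = ρL/A = (1.74×10^-8)(2631)/(3.7325e-04) = 0.1227 Ω
V = IR = 392 × 0.1227 = 48.1 V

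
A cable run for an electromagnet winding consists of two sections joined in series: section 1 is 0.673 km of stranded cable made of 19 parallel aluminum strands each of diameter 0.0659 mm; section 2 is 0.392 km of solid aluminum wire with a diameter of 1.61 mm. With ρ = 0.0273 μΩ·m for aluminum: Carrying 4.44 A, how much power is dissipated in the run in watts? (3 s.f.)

5690 W

ρ = 0.0273 μΩ·m = 2.73×10^-8 Ω·m
Section 1: A_strand = π(3.2950e-05)² = 3.411e-09 m²; R₁ = ρL/(N·A_s) = (2.73×10^-8)(673)/(19×3.411e-09) = 283.5 Ω
Section 2: A = π(d/2)² = π(8.0500e-04 m)² = 2.036e-06 m²
R₂ = (2.73×10^-8)(392)/(2.036e-06) = 5.257 Ω
R = R₁ + R₂ = 288.8 Ω
P = I²R = (4.44)² × 288.8 = 5690 W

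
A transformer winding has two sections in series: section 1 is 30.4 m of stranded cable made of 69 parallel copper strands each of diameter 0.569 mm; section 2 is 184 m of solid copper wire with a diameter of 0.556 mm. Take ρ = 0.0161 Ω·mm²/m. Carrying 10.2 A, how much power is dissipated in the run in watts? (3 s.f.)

ρ = 0.0161 Ω·mm²/m = 1.61×10^-8 Ω·m
Section 1: A_strand = π(2.8450e-04)² = 2.543e-07 m²; R₁ = ρL/(N·A_s) = (1.61×10^-8)(30.4)/(69×2.543e-07) = 0.0279 Ω
Section 2: A = π(d/2)² = π(2.7800e-04 m)² = 2.428e-07 m²
R₂ = (1.61×10^-8)(184)/(2.428e-07) = 12.2 Ω
R = R₁ + R₂ = 12.23 Ω
P = I²R = (10.2)² × 12.23 = 1270 W

1270 W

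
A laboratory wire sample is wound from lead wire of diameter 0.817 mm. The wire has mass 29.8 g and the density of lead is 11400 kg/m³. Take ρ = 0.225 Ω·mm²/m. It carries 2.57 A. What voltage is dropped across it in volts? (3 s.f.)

ρ = 0.225 Ω·mm²/m = 2.25×10^-7 Ω·m
A = π(d/2)² = π(4.0850e-04 m)² = 5.2424e-07 m²
L = m/(density·A) = 0.0298/(11400×5.2424e-07) = 4.986 m
R = ρL/A = (2.25×10^-7)(4.986)/(5.2424e-07) = 2.14 Ω
V = IR = 2.57 × 2.14 = 5.50 V

5.50 V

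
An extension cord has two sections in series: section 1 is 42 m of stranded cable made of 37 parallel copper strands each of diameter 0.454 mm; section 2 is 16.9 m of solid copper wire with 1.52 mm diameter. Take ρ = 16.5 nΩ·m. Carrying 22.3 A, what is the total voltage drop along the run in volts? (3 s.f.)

ρ = 16.5 nΩ·m = 1.65×10^-8 Ω·m
Section 1: A_strand = π(2.2700e-04)² = 1.619e-07 m²; R₁ = ρL/(N·A_s) = (1.65×10^-8)(42)/(37×1.619e-07) = 0.1157 Ω
Section 2: A = π(d/2)² = π(7.6000e-04 m)² = 1.815e-06 m²
R₂ = (1.65×10^-8)(16.9)/(1.815e-06) = 0.1537 Ω
R = R₁ + R₂ = 0.2694 Ω
V = IR = 22.3 × 0.2694 = 6.01 V

6.01 V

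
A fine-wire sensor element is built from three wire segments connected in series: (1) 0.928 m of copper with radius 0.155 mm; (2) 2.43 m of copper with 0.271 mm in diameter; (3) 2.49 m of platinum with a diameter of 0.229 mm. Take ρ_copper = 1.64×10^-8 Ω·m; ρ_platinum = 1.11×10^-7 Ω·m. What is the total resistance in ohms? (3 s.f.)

Seg 1: A = πr² = π(1.5500e-04 m)² = 7.548e-08 m²
R_1 = (1.64×10^-8)(0.928)/(7.548e-08) = 0.2016 Ω
Seg 2: A = π(d/2)² = π(1.3550e-04 m)² = 5.768e-08 m²
R_2 = (1.64×10^-8)(2.43)/(5.768e-08) = 0.6909 Ω
Seg 3: A = π(d/2)² = π(1.1450e-04 m)² = 4.119e-08 m²
R_3 = (1.11×10^-7)(2.49)/(4.119e-08) = 6.711 Ω
R_total = R_1 + R_2 + R_3 = 7.60 Ω

7.60 Ω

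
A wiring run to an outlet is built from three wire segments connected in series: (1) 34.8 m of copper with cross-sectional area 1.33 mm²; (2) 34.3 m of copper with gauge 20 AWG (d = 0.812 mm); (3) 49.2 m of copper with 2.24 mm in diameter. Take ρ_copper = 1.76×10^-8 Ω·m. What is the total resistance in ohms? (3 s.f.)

Seg 1: A = 1.33 mm² = 1.330e-06 m²
R_1 = (1.76×10^-8)(34.8)/(1.330e-06) = 0.4605 Ω
Seg 2: A = π(0.812/2 mm)² = π(4.0600e-04 m)² = 5.178e-07 m²
R_2 = (1.76×10^-8)(34.3)/(5.178e-07) = 1.166 Ω
Seg 3: A = π(d/2)² = π(1.1200e-03 m)² = 3.941e-06 m²
R_3 = (1.76×10^-8)(49.2)/(3.941e-06) = 0.2197 Ω
R_total = R_1 + R_2 + R_3 = 1.85 Ω

1.85 Ω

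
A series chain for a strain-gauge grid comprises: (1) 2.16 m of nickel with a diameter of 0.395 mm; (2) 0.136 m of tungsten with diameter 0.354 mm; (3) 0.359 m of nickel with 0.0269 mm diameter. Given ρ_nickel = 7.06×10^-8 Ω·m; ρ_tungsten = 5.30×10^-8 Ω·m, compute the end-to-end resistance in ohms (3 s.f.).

Seg 1: A = π(d/2)² = π(1.9750e-04 m)² = 1.225e-07 m²
R_1 = (7.06×10^-8)(2.16)/(1.225e-07) = 1.244 Ω
Seg 2: A = π(d/2)² = π(1.7700e-04 m)² = 9.842e-08 m²
R_2 = (5.30×10^-8)(0.136)/(9.842e-08) = 0.07323 Ω
Seg 3: A = π(d/2)² = π(1.3450e-05 m)² = 5.683e-10 m²
R_3 = (7.06×10^-8)(0.359)/(5.683e-10) = 44.6 Ω
R_total = R_1 + R_2 + R_3 = 45.9 Ω

45.9 Ω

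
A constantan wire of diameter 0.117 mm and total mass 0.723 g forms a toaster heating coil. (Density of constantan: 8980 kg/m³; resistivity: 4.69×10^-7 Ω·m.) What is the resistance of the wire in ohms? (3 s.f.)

A = π(d/2)² = π(5.8500e-05 m)² = 1.0751e-08 m²
L = m/(density·A) = 7.230×10^-4/(8980×1.0751e-08) = 7.489 m
R = ρL/A = (4.69×10^-7)(7.489)/(1.0751e-08) = 327 Ω

327 Ω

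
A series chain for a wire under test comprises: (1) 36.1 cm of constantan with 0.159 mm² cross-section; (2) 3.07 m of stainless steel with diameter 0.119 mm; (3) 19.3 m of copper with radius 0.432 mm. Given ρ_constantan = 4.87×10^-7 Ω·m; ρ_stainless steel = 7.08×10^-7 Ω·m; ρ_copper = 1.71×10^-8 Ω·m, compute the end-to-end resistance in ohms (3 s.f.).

Seg 1: A = 0.159 mm² = 1.590e-07 m²
R_1 = (4.87×10^-7)(0.361)/(1.590e-07) = 1.106 Ω
Seg 2: A = π(d/2)² = π(5.9500e-05 m)² = 1.112e-08 m²
R_2 = (7.08×10^-7)(3.07)/(1.112e-08) = 195.4 Ω
Seg 3: A = πr² = π(4.3200e-04 m)² = 5.863e-07 m²
R_3 = (1.71×10^-8)(19.3)/(5.863e-07) = 0.5629 Ω
R_total = R_1 + R_2 + R_3 = 197 Ω

197 Ω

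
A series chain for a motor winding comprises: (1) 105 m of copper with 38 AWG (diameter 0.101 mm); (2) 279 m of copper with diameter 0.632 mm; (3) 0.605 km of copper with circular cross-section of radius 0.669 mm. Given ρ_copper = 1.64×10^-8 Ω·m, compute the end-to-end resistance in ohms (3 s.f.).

237 Ω

Seg 1: A = π(0.101/2 mm)² = π(5.0500e-05 m)² = 8.012e-09 m²
R_1 = (1.64×10^-8)(105)/(8.012e-09) = 214.9 Ω
Seg 2: A = π(d/2)² = π(3.1600e-04 m)² = 3.137e-07 m²
R_2 = (1.64×10^-8)(279)/(3.137e-07) = 14.59 Ω
Seg 3: A = πr² = π(6.6900e-04 m)² = 1.406e-06 m²
R_3 = (1.64×10^-8)(605)/(1.406e-06) = 7.057 Ω
R_total = R_1 + R_2 + R_3 = 237 Ω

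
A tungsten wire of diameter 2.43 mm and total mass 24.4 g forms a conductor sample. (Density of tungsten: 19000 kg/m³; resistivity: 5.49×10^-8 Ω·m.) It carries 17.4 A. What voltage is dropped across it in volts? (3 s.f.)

0.0570 V

A = π(d/2)² = π(1.2150e-03 m)² = 4.6377e-06 m²
L = m/(density·A) = 0.0244/(19000×4.6377e-06) = 0.2769 m
R = ρL/A = (5.49×10^-8)(0.2769)/(4.6377e-06) = 0.003278 Ω
V = IR = 17.4 × 0.003278 = 0.0570 V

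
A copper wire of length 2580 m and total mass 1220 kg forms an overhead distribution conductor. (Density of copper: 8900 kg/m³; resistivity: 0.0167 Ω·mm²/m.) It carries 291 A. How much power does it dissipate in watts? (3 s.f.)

68700 W

ρ = 0.0167 Ω·mm²/m = 1.67×10^-8 Ω·m
A = m/(density·L) = 1220/(8900×2580) = 5.3131e-05 m²
R = ρL/A = (1.67×10^-8)(2580)/(5.3131e-05) = 0.8109 Ω
P = I²R = (291)² × 0.8109 = 68700 W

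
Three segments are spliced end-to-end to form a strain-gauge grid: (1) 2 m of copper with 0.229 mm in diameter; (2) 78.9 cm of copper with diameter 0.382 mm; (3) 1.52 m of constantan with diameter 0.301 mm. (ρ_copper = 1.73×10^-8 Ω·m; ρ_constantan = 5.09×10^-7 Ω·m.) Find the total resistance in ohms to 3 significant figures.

Seg 1: A = π(d/2)² = π(1.1450e-04 m)² = 4.119e-08 m²
R_1 = (1.73×10^-8)(2)/(4.119e-08) = 0.8401 Ω
Seg 2: A = π(d/2)² = π(1.9100e-04 m)² = 1.146e-07 m²
R_2 = (1.73×10^-8)(0.789)/(1.146e-07) = 0.1191 Ω
Seg 3: A = π(d/2)² = π(1.5050e-04 m)² = 7.116e-08 m²
R_3 = (5.09×10^-7)(1.52)/(7.116e-08) = 10.87 Ω
R_total = R_1 + R_2 + R_3 = 11.8 Ω

11.8 Ω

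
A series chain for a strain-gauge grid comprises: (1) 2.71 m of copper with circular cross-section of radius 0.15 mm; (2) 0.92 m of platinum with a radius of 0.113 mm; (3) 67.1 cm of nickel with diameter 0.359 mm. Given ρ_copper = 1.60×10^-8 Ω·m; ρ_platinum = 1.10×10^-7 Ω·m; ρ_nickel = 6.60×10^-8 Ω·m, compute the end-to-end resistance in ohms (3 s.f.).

3.57 Ω

Seg 1: A = πr² = π(1.5000e-04 m)² = 7.069e-08 m²
R_1 = (1.60×10^-8)(2.71)/(7.069e-08) = 0.6134 Ω
Seg 2: A = πr² = π(1.1300e-04 m)² = 4.011e-08 m²
R_2 = (1.10×10^-7)(0.92)/(4.011e-08) = 2.523 Ω
Seg 3: A = π(d/2)² = π(1.7950e-04 m)² = 1.012e-07 m²
R_3 = (6.60×10^-8)(0.671)/(1.012e-07) = 0.4375 Ω
R_total = R_1 + R_2 + R_3 = 3.57 Ω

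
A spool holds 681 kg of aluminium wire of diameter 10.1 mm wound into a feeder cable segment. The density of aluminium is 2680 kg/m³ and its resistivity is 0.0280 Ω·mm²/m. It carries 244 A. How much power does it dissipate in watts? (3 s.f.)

66000 W

ρ = 0.0280 Ω·mm²/m = 2.80×10^-8 Ω·m
A = π(d/2)² = π(5.0500e-03 m)² = 8.0118e-05 m²
L = m/(density·A) = 681/(2680×8.0118e-05) = 3172 m
R = ρL/A = (2.80×10^-8)(3172)/(8.0118e-05) = 1.108 Ω
P = I²R = (244)² × 1.108 = 66000 W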